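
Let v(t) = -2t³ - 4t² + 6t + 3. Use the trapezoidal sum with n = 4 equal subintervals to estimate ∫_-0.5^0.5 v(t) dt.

2.625

Δt = (0.5 − (-0.5))/4 = 0.25.
v(-0.5) = -0.75, v(-0.25) = 1.28125, v(0) = 3, v(0.25) = 4.21875, v(0.5) = 4.75.
T_4 = (Δt/2)·[v(t_0) + 2v(t_1) + 2v(t_2) + 2v(t_3) + v(t_4)].
Sum = 2.625.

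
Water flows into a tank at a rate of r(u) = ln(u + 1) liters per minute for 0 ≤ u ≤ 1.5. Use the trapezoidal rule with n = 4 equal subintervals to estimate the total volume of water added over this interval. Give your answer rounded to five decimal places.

0.78375

Δu = (1.5 − 0)/4 = 0.375.
r(0) ≈ 0.00000, r(0.375) ≈ 0.31845, r(0.75) ≈ 0.55962, r(1.125) ≈ 0.75377, r(1.5) ≈ 0.91629.
T_4 = (Δu/2)·[r(u_0) + 2r(u_1) + 2r(u_2) + 2r(u_3) + r(u_4)].
Sum ≈ 0.78375.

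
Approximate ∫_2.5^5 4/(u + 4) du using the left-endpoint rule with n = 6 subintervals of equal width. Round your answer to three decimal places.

1.338

Δu = (5 − 2.5)/6 = 5/12.
Left endpoints: 2.5, 35/12, 10/3, 3.75, 25/6, 55/12.
f(2.5) = 8/13, f(35/12) = 48/83, f(10/3) = 6/11, f(3.75) = 16/31, f(25/6) = 24/49, f(55/12) = 48/103.
Sum = Δu · [f(2.5) + f(35/12) + f(10/3) + ...].
Sum ≈ 1.338.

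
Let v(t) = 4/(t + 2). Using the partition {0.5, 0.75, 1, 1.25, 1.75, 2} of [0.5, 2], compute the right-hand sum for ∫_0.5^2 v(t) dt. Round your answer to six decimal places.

Subinterval widths: 0.25, 0.25, 0.25, 0.5, 0.25.
Right endpoints: 0.75, 1, 1.25, 1.75, 2.
v(0.75) = 16/11, v(1) = 4/3, v(1.25) = 16/13, v(1.75) = 16/15, v(2) = 1.
Sum = Σ Δt_i · v(t_i).
Sum ≈ 1.787995.

1.787995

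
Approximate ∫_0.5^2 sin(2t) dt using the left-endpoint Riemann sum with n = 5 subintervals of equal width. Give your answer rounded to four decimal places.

0.8187

Δt = (2 − 0.5)/5 = 0.3.
Left endpoints: 0.5, 0.8, 1.1, 1.4, 1.7.
f(0.5) ≈ 0.8415, f(0.8) ≈ 0.9996, f(1.1) ≈ 0.8085, f(1.4) ≈ 0.3350, f(1.7) ≈ -0.2555.
Sum = Δt · [f(0.5) + f(0.8) + f(1.1) + f(1.4) + f(1.7)].
Sum ≈ 0.8187.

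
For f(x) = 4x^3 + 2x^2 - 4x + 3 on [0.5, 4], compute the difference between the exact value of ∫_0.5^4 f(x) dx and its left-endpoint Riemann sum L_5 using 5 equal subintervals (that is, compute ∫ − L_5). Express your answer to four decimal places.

Exact integral: ∫_0.5^4 f(x) dx ≈ 277.520833.
L_5 = 190.26.
Error ≈ 277.520833 − 190.26 ≈ 87.2608.

87.2608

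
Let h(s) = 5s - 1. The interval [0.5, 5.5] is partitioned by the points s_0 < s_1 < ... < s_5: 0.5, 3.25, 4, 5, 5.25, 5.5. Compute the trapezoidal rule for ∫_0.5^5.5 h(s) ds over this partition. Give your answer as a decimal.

70

Subinterval widths: 2.75, 0.75, 1, 0.25, 0.25.
h(0.5) = 1.5, h(3.25) = 15.25, h(4) = 19, h(5) = 24, h(5.25) = 25.25, h(5.5) = 26.5.
On each subinterval the trapezoid contributes (Δs_i/2)·[h(s_{i-1}) + h(s_i)].
Sum = 70.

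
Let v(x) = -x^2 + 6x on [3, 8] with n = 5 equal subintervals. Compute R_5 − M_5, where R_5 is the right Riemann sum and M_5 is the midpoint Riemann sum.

-13.75

R_5 = -10.
M_5 = 3.75.
R_5 − M_5 = -13.75.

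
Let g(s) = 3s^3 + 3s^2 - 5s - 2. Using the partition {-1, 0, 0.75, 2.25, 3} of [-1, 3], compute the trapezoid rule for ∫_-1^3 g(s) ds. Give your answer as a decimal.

Subinterval widths: 1, 0.75, 1.5, 0.75.
g(-1) = 3, g(0) = -2, g(0.75) = -2.796875, g(2.25) = 36.109375, g(3) = 91.
On each subinterval the trapezoid contributes (Δs_i/2)·[g(s_{i-1}) + g(s_i)].
Sum = 71.3515625.

71.3515625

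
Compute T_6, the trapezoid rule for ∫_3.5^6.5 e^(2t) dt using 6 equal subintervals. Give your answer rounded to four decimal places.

238747.2267

Δt = (6.5 − 3.5)/6 = 0.5.
f(3.5) ≈ 1096.6332, f(4) ≈ 2980.9580, f(4.5) ≈ 8103.0839, f(5) ≈ 22026.4658, f(5.5) ≈ 59874.1417, f(6) ≈ 162754.7914, f(6.5) ≈ 442413.3920.
T_6 = (Δt/2)·[f(t_0) + 2f(t_1) + ... + 2f(t_{5}) + f(t_6)].
Sum ≈ 238747.2267.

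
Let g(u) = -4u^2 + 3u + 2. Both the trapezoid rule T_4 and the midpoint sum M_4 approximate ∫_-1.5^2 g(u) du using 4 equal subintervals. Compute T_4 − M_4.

-2.6796875

T_4 = -7.328125.
M_4 = -4.6484375.
T_4 − M_4 = -2.6796875.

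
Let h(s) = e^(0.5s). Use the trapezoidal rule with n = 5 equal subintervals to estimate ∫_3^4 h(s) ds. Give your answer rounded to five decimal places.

Δs = (4 − 3)/5 = 0.2.
h(3) ≈ 4.48169, h(3.2) ≈ 4.95303, h(3.4) ≈ 5.47395, h(3.6) ≈ 6.04965, h(3.8) ≈ 6.68589, h(4) ≈ 7.38906.
T_5 = (Δs/2)·[h(s_0) + 2h(s_1) + ... + 2h(s_{4}) + h(s_5)].
Sum ≈ 5.81958.

5.81958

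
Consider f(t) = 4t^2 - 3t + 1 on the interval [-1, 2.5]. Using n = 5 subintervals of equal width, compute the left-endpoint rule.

15.26

Δt = (2.5 − (-1))/5 = 0.7.
Left endpoints: -1, -0.3, 0.4, 1.1, 1.8.
f(-1) = 8, f(-0.3) = 2.26, f(0.4) = 0.44, f(1.1) = 2.54, f(1.8) = 8.56.
Sum = Δt · [f(-1) + f(-0.3) + f(0.4) + f(1.1) + f(1.8)].
Sum = 15.26.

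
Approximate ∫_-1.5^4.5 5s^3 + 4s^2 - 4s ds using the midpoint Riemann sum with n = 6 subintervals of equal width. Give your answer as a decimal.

Δs = (4.5 − (-1.5))/6 = 1.
Midpoints: -1, 0, 1, 2, 3, 4.
f(-1) = 3, f(0) = 0, f(1) = 5, f(2) = 48, f(3) = 159, f(4) = 368.
Sum = Δs · [f(-1) + f(0) + f(1) + ...].
Sum = 583.

583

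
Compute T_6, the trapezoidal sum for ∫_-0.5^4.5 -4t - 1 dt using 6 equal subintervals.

-45

Δt = (4.5 − (-0.5))/6 = 5/6.
f(-0.5) = 1, f(1/3) = -7/3, f(7/6) = -17/3, f(2) = -9, f(17/6) = -37/3, f(11/3) = -47/3, f(4.5) = -19.
T_6 = (Δt/2)·[f(t_0) + 2f(t_1) + ... + 2f(t_{5}) + f(t_6)].
Sum = -45.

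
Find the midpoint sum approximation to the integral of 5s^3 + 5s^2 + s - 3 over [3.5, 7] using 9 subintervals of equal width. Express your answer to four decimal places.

3318.0610

Δs = (7 − 3.5)/9 = 7/18.
Midpoints: 133/36, 49/12, 161/36, 175/36, 5.25, 203/36, 217/36, 77/12, 245/36.
f(133/36) = 14979605/46656, f(49/12) = 734177/1728, f(161/36) = 25600873/46656, f(175/36) = 32396207/46656, f(5.25) = 863.578125, f(203/36) = 49367875/46656, f(217/36) = 59708849/46656, f(77/12) = 2644309/1728, f(245/36) = 84512677/46656.
Sum = Δs · [f(133/36) + f(49/12) + f(161/36) + ...].
Sum ≈ 3318.0610.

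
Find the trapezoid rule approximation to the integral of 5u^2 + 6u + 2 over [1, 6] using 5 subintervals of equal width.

477.5

Δu = (6 − 1)/5 = 1.
f(1) = 13, f(2) = 34, f(3) = 65, f(4) = 106, f(5) = 157, f(6) = 218.
T_5 = (Δu/2)·[f(u_0) + 2f(u_1) + ... + 2f(u_{4}) + f(u_5)].
Sum = 477.5.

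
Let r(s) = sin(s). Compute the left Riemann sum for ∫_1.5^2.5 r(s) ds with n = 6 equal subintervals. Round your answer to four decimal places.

0.9031

Δs = (2.5 − 1.5)/6 = 1/6.
Left endpoints: 1.5, 5/3, 11/6, 2, 13/6, 7/3.
r(1.5) ≈ 0.9975, r(5/3) ≈ 0.9954, r(11/6) ≈ 0.9657, r(2) ≈ 0.9093, r(13/6) ≈ 0.8277, r(7/3) ≈ 0.7231.
Sum = Δs · [r(1.5) + r(5/3) + r(11/6) + ...].
Sum ≈ 0.9031.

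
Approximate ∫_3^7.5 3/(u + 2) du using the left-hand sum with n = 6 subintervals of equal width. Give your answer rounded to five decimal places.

2.03620

Δu = (7.5 − 3)/6 = 0.75.
Left endpoints: 3, 3.75, 4.5, 5.25, 6, 6.75.
f(3) = 0.6, f(3.75) = 12/23, f(4.5) = 6/13, f(5.25) = 12/29, f(6) = 0.375, f(6.75) = 12/35.
Sum = Δu · [f(3) + f(3.75) + f(4.5) + ...].
Sum ≈ 2.03620.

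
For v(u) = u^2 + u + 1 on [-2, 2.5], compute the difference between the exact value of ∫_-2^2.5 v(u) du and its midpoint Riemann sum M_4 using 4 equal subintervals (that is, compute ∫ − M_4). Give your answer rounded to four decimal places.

0.4746

Exact integral: ∫_-2^2.5 v(u) du = 13.5.
M_4 ≈ 13.025391.
Error ≈ 13.5 − 13.025391 ≈ 0.4746.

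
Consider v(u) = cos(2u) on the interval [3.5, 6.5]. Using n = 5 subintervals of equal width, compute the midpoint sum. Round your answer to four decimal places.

-0.1258

Δu = (6.5 − 3.5)/5 = 0.6.
Midpoints: 3.8, 4.4, 5, 5.6, 6.2.
v(3.8) ≈ 0.2513, v(4.4) ≈ -0.8111, v(5) ≈ -0.8391, v(5.6) ≈ 0.2030, v(6.2) ≈ 0.9862.
Sum = Δu · [v(3.8) + v(4.4) + v(5) + v(5.6) + v(6.2)].
Sum ≈ -0.1258.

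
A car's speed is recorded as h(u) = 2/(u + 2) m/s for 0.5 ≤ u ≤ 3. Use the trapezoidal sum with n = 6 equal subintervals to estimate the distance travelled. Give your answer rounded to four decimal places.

1.3898

Δu = (3 − 0.5)/6 = 5/12.
h(0.5) = 0.8, h(11/12) = 24/35, h(4/3) = 0.6, h(1.75) = 8/15, h(13/6) = 0.48, h(31/12) = 24/55, h(3) = 0.4.
T_6 = (Δu/2)·[h(u_0) + 2h(u_1) + ... + 2h(u_{5}) + h(u_6)].
Sum ≈ 1.3898.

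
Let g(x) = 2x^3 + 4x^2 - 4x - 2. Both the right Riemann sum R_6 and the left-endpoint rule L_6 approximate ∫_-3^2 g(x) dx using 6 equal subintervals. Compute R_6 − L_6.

R_6 ≈ 27.245370.
L_6 ≈ 2.245370.
R_6 − L_6 = 25.

25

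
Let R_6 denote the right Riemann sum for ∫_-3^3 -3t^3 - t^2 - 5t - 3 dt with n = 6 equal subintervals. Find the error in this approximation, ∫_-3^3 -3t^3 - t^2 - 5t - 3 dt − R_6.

97

Exact integral: ∫_-3^3 f(t) dt = -36.
R_6 = -133.
Error = -36 − (-133) = 97.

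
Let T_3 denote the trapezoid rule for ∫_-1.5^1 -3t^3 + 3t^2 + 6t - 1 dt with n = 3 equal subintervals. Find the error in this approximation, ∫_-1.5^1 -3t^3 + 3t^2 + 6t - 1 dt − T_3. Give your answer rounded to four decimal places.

Exact integral: ∫_-1.5^1 f(t) dt = 1.171875.
T_3 ≈ 2.690972.
Error ≈ 1.171875 − 2.690972 ≈ -1.5191.

-1.5191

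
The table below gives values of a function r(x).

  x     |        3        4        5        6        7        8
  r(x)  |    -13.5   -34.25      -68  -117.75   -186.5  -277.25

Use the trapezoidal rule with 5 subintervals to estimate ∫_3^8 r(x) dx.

-551.875

Δx = 1.
T_5 = (1/2)·[(-13.5) + 2·(-34.25) + 2·(-68) + 2·(-117.75) + 2·(-186.5) + (-277.25)] = -551.875.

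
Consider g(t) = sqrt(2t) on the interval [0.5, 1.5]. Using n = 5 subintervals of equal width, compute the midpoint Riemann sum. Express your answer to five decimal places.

1.39942

Δt = (1.5 − 0.5)/5 = 0.2.
Midpoints: 0.6, 0.8, 1, 1.2, 1.4.
g(0.6) ≈ 1.09545, g(0.8) ≈ 1.26491, g(1) ≈ 1.41421, g(1.2) ≈ 1.54919, g(1.4) ≈ 1.67332.
Sum = Δt · [g(0.6) + g(0.8) + g(1) + g(1.2) + g(1.4)].
Sum ≈ 1.39942.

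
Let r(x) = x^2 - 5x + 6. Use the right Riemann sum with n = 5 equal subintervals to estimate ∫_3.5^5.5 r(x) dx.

Δx = (5.5 − 3.5)/5 = 0.4.
Right endpoints: 3.9, 4.3, 4.7, 5.1, 5.5.
r(3.9) = 1.71, r(4.3) = 2.99, r(4.7) = 4.59, r(5.1) = 6.51, r(5.5) = 8.75.
Sum = Δx · [r(3.9) + r(4.3) + r(4.7) + r(5.1) + r(5.5)].
Sum = 9.82.

9.82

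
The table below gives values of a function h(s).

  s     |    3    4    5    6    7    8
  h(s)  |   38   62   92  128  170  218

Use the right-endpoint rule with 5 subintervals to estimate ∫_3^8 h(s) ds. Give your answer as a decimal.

670

Δs = 1.
Sum = 1·[62 + 92 + 128 + 170 + 218] = 670.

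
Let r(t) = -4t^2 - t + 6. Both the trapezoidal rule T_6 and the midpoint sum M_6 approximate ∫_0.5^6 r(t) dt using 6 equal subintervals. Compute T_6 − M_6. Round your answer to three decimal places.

-4.622

T_6 ≈ -275.78935.
M_6 ≈ -271.16782.
T_6 − M_6 ≈ -4.622.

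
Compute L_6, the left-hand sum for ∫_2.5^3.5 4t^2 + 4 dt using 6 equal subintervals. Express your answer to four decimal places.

38.3519

Δt = (3.5 − 2.5)/6 = 1/6.
Left endpoints: 2.5, 8/3, 17/6, 3, 19/6, 10/3.
f(2.5) = 29, f(8/3) = 292/9, f(17/6) = 325/9, f(3) = 40, f(19/6) = 397/9, f(10/3) = 436/9.
Sum = Δt · [f(2.5) + f(8/3) + f(17/6) + ...].
Sum ≈ 38.3519.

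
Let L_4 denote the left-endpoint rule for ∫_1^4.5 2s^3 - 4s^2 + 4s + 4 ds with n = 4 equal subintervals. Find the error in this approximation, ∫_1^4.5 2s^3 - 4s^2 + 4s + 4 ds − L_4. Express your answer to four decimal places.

45.7142

Exact integral: ∫_1^4.5 f(s) ds ≈ 136.864583.
L_4 ≈ 91.150391.
Error ≈ 136.864583 − 91.150391 ≈ 45.7142.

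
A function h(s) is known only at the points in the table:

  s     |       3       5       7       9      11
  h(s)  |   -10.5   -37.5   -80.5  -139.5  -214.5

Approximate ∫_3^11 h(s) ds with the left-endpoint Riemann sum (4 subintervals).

Δs = 2.
Sum = 2·[(-10.5) + (-37.5) + (-80.5) + (-139.5)] = -536.

-536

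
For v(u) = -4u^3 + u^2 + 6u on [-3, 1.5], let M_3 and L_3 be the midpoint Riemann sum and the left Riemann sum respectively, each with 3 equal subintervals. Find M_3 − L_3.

-101.25

M_3 = 57.375.
L_3 = 158.625.
M_3 − L_3 = -101.25.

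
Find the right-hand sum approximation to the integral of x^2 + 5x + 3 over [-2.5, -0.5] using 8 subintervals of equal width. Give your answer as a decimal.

-3.3125

Δx = (-0.5 − (-2.5))/8 = 0.25.
Right endpoints: -2.25, -2, -1.75, -1.5, -1.25, -1, -0.75, -0.5.
f(-2.25) = -3.1875, f(-2) = -3, f(-1.75) = -2.6875, f(-1.5) = -2.25, f(-1.25) = -1.6875, f(-1) = -1, f(-0.75) = -0.1875, f(-0.5) = 0.75.
Sum = Δx · [f(-2.25) + f(-2) + f(-1.75) + ...].
Sum = -3.3125.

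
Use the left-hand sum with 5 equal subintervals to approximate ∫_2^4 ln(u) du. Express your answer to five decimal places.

2.01693

Δu = (4 − 2)/5 = 0.4.
Left endpoints: 2, 2.4, 2.8, 3.2, 3.6.
f(2) ≈ 0.69315, f(2.4) ≈ 0.87547, f(2.8) ≈ 1.02962, f(3.2) ≈ 1.16315, f(3.6) ≈ 1.28093.
Sum = Δu · [f(2) + f(2.4) + f(2.8) + f(3.2) + f(3.6)].
Sum ≈ 2.01693.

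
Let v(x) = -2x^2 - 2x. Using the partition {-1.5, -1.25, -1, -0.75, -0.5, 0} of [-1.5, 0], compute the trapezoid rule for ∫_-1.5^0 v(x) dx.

-0.0625

Subinterval widths: 0.25, 0.25, 0.25, 0.25, 0.5.
v(-1.5) = -1.5, v(-1.25) = -0.625, v(-1) = 0, v(-0.75) = 0.375, v(-0.5) = 0.5, v(0) = 0.
On each subinterval the trapezoid contributes (Δx_i/2)·[v(x_{i-1}) + v(x_i)].
Sum = -0.0625.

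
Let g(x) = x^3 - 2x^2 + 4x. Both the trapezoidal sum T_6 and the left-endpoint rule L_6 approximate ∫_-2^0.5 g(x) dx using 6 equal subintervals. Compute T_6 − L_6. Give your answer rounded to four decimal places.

T_6 ≈ -17.208478.
L_6 ≈ -22.547020.
T_6 − L_6 ≈ 5.3385.

5.3385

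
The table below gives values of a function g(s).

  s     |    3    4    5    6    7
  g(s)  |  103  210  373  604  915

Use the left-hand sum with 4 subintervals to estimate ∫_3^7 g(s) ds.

Δs = 1.
Sum = 1·[103 + 210 + 373 + 604] = 1290.

1290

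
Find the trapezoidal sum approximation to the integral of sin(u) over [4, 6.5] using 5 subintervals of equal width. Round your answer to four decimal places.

-1.5961

Δu = (6.5 − 4)/5 = 0.5.
f(4) ≈ -0.7568, f(4.5) ≈ -0.9775, f(5) ≈ -0.9589, f(5.5) ≈ -0.7055, f(6) ≈ -0.2794, f(6.5) ≈ 0.2151.
T_5 = (Δu/2)·[f(u_0) + 2f(u_1) + ... + 2f(u_{4}) + f(u_5)].
Sum ≈ -1.5961.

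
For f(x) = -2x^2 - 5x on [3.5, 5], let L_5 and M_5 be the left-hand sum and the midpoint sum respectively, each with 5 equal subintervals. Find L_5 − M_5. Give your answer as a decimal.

4.8825

L_5 = -81.72.
M_5 = -86.6025.
L_5 − M_5 = 4.8825.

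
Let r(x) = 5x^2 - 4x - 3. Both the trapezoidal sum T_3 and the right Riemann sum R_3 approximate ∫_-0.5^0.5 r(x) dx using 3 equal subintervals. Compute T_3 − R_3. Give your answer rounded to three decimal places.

0.667

T_3 ≈ -2.49074.
R_3 ≈ -3.15741.
T_3 − R_3 ≈ 0.667.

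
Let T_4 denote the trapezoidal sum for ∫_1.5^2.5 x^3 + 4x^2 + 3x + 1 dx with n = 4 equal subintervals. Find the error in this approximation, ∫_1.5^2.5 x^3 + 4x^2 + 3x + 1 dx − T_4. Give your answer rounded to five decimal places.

-0.10417

Exact integral: ∫_1.5^2.5 f(x) dx ≈ 31.8333333.
T_4 = 31.9375.
Error ≈ 31.8333333 − 31.9375 ≈ -0.10417.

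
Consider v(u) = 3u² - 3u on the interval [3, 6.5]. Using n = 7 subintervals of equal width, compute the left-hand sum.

Δu = (6.5 − 3)/7 = 0.5.
Left endpoints: 3, 3.5, 4, 4.5, 5, 5.5, 6.
v(3) = 18, v(3.5) = 26.25, v(4) = 36, v(4.5) = 47.25, v(5) = 60, v(5.5) = 74.25, v(6) = 90.
Sum = Δu · [v(3) + v(3.5) + v(4) + ...].
Sum = 175.875.

175.875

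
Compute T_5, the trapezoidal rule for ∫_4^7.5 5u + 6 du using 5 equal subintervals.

121.625

Δu = (7.5 − 4)/5 = 0.7.
f(4) = 26, f(4.7) = 29.5, f(5.4) = 33, f(6.1) = 36.5, f(6.8) = 40, f(7.5) = 43.5.
T_5 = (Δu/2)·[f(u_0) + 2f(u_1) + ... + 2f(u_{4}) + f(u_5)].
Sum = 121.625.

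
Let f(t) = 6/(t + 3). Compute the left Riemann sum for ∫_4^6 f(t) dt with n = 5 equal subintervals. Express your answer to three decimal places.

Δt = (6 − 4)/5 = 0.4.
Left endpoints: 4, 4.4, 4.8, 5.2, 5.6.
f(4) = 6/7, f(4.4) = 30/37, f(4.8) = 10/13, f(5.2) = 30/41, f(5.6) = 30/43.
Sum = Δt · [f(4) + f(4.4) + f(4.8) + f(5.2) + f(5.6)].
Sum ≈ 1.547.

1.547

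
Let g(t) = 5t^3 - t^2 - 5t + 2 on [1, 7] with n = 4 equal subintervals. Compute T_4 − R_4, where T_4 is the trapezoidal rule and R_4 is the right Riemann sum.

-1224

T_4 = 2910.75.
R_4 = 4134.75.
T_4 − R_4 = -1224.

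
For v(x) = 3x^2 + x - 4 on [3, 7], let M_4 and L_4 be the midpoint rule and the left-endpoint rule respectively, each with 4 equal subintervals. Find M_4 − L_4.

M_4 = 319.
L_4 = 260.
M_4 − L_4 = 59.

59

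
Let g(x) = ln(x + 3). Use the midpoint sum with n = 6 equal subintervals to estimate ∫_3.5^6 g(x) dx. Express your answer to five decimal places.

Δx = (6 − 3.5)/6 = 5/12.
Midpoints: 89/24, 4.125, 109/24, 119/24, 5.375, 139/24.
g(89/24) ≈ 1.90335, g(4.125) ≈ 1.96361, g(109/24) ≈ 2.02044, g(119/24) ≈ 2.07422, g(5.375) ≈ 2.12525, g(139/24) ≈ 2.17380.
Sum = Δx · [g(89/24) + g(4.125) + g(109/24) + ...].
Sum ≈ 5.10862.

5.10862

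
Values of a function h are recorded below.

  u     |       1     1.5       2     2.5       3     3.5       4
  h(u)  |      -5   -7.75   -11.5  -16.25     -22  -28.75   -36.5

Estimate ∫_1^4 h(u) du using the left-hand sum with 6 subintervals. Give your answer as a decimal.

Δu = 0.5.
Sum = 0.5·[(-5) + (-7.75) + (-11.5) + (-16.25) + (-22) + (-28.75)] = -45.625.

-45.625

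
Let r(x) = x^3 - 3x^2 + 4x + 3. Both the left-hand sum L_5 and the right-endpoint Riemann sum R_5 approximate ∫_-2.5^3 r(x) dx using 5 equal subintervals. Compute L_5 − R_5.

L_5 = -43.6425.
R_5 = 18.37.
L_5 − R_5 = -62.0125.

-62.0125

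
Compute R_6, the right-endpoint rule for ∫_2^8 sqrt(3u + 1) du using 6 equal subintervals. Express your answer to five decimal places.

24.81714

Δu = (8 − 2)/6 = 1.
Right endpoints: 3, 4, 5, 6, 7, 8.
f(3) ≈ 3.16228, f(4) ≈ 3.60555, f(5) ≈ 4.00000, f(6) ≈ 4.35890, f(7) ≈ 4.69042, f(8) ≈ 5.00000.
Sum = Δu · [f(3) + f(4) + f(5) + ...].
Sum ≈ 24.81714.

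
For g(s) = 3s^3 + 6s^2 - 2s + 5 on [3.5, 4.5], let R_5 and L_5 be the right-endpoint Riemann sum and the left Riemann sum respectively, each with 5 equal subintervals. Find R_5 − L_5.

38.15

R_5 = 307.855.
L_5 = 269.705.
R_5 − L_5 = 38.15.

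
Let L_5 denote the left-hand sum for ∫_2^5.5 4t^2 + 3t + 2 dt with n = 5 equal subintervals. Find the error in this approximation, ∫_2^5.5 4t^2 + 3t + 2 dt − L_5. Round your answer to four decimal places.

39.2817

Exact integral: ∫_2^5.5 f(t) dt ≈ 257.541667.
L_5 = 218.26.
Error ≈ 257.541667 − 218.26 ≈ 39.2817.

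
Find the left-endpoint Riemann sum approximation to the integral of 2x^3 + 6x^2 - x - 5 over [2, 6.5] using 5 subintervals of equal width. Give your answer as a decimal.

1054.08

Δx = (6.5 − 2)/5 = 0.9.
Left endpoints: 2, 2.9, 3.8, 4.7, 5.6.
f(2) = 33, f(2.9) = 91.338, f(3.8) = 187.584, f(4.7) = 330.486, f(5.6) = 528.792.
Sum = Δx · [f(2) + f(2.9) + f(3.8) + f(4.7) + f(5.6)].
Sum = 1054.08.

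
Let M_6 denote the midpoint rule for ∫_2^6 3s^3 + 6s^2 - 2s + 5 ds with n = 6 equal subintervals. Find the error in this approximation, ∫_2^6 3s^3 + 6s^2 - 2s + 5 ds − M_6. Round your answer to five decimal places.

6.22222

Exact integral: ∫_2^6 f(s) ds = 1364.
M_6 ≈ 1357.7777778.
Error ≈ 1364 − 1357.7777778 ≈ 6.22222.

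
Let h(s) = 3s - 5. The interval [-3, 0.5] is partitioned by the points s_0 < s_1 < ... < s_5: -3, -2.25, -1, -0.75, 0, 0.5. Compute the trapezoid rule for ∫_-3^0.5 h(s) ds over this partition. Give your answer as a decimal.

-30.625

Subinterval widths: 0.75, 1.25, 0.25, 0.75, 0.5.
h(-3) = -14, h(-2.25) = -11.75, h(-1) = -8, h(-0.75) = -7.25, h(0) = -5, h(0.5) = -3.5.
On each subinterval the trapezoid contributes (Δs_i/2)·[h(s_{i-1}) + h(s_i)].
Sum = -30.625.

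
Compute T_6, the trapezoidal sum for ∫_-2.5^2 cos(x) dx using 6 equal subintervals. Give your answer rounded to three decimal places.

Δx = (2 − (-2.5))/6 = 0.75.
f(-2.5) ≈ -0.801, f(-1.75) ≈ -0.178, f(-1) ≈ 0.540, f(-0.25) ≈ 0.969, f(0.5) ≈ 0.878, f(1.25) ≈ 0.315, f(2) ≈ -0.416.
T_6 = (Δx/2)·[f(x_0) + 2f(x_1) + ... + 2f(x_{5}) + f(x_6)].
Sum ≈ 1.436.

1.436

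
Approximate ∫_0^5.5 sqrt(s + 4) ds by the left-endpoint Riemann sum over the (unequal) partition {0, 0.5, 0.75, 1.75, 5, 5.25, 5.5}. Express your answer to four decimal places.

Subinterval widths: 0.5, 0.25, 1, 3.25, 0.25, 0.25.
Left endpoints: 0, 0.5, 0.75, 1.75, 5, 5.25.
f(0) ≈ 2.0000, f(0.5) ≈ 2.1213, f(0.75) ≈ 2.1794, f(1.75) ≈ 2.3979, f(5) ≈ 3.0000, f(5.25) ≈ 3.0414.
Sum = Σ Δs_i · f(s_i).
Sum ≈ 13.0134.

13.0134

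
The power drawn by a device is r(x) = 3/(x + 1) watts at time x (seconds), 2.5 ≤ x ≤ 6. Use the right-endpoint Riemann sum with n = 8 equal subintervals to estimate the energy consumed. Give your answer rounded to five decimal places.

Δx = (6 − 2.5)/8 = 0.4375.
Right endpoints: 2.9375, 3.375, 3.8125, 4.25, 4.6875, 5.125, 5.5625, 6.
r(2.9375) = 16/21, r(3.375) = 24/35, r(3.8125) = 48/77, r(4.25) = 4/7, r(4.6875) = 48/91, r(5.125) = 24/49, r(5.5625) = 16/35, r(6) = 3/7.
Sum = Δx · [r(2.9375) + r(3.375) + r(3.8125) + ...].
Sum ≈ 1.98862.

1.98862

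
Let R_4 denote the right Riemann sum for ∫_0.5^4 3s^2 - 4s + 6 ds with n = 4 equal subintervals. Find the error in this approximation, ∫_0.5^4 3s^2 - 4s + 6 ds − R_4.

Exact integral: ∫_0.5^4 f(s) ds = 53.375.
R_4 = 69.26171875.
Error = 53.375 − 69.26171875 = -15.88671875.

-15.88671875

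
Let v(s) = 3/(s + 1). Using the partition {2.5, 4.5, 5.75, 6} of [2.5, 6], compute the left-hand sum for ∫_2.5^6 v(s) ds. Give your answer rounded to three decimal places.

Subinterval widths: 2, 1.25, 0.25.
Left endpoints: 2.5, 4.5, 5.75.
v(2.5) = 6/7, v(4.5) = 6/11, v(5.75) = 4/9.
Sum = Σ Δs_i · v(s_i).
Sum ≈ 2.507.

2.507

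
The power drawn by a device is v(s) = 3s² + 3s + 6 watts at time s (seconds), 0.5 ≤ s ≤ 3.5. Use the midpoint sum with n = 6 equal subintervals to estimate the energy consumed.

78.5625

Δs = (3.5 − 0.5)/6 = 0.5.
Midpoints: 0.75, 1.25, 1.75, 2.25, 2.75, 3.25.
v(0.75) = 9.9375, v(1.25) = 14.4375, v(1.75) = 20.4375, v(2.25) = 27.9375, v(2.75) = 36.9375, v(3.25) = 47.4375.
Sum = Δs · [v(0.75) + v(1.25) + v(1.75) + ...].
Sum = 78.5625.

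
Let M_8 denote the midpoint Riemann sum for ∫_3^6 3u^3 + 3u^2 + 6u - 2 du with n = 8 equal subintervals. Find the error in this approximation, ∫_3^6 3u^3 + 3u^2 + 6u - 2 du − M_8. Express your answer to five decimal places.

Exact integral: ∫_3^6 f(u) du = 1175.25.
M_8 ≈ 1173.7207031.
Error ≈ 1175.25 − 1173.7207031 ≈ 1.52930.

1.52930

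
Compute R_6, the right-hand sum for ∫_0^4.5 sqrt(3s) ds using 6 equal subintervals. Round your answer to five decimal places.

Δs = (4.5 − 0)/6 = 0.75.
Right endpoints: 0.75, 1.5, 2.25, 3, 3.75, 4.5.
f(0.75) ≈ 1.50000, f(1.5) ≈ 2.12132, f(2.25) ≈ 2.59808, f(3) ≈ 3.00000, f(3.75) ≈ 3.35410, f(4.5) ≈ 3.67423.
Sum = Δs · [f(0.75) + f(1.5) + f(2.25) + ...].
Sum ≈ 12.18580.

12.18580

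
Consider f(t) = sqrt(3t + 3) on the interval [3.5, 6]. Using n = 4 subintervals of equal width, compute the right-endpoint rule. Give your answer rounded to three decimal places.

10.644

Δt = (6 − 3.5)/4 = 0.625.
Right endpoints: 4.125, 4.75, 5.375, 6.
f(4.125) ≈ 3.921, f(4.75) ≈ 4.153, f(5.375) ≈ 4.373, f(6) ≈ 4.583.
Sum = Δt · [f(4.125) + f(4.75) + f(5.375) + f(6)].
Sum ≈ 10.644.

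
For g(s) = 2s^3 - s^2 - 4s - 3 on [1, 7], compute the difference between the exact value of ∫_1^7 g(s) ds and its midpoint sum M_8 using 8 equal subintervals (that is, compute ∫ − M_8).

6.46875

Exact integral: ∫_1^7 g(s) ds = 972.
M_8 = 965.53125.
Error = 972 − 965.53125 = 6.46875.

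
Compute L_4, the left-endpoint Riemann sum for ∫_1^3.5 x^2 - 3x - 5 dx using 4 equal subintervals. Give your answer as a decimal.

Δx = (3.5 − 1)/4 = 0.625.
Left endpoints: 1, 1.625, 2.25, 2.875.
f(1) = -7, f(1.625) = -7.234375, f(2.25) = -6.6875, f(2.875) = -5.359375.
Sum = Δx · [f(1) + f(1.625) + f(2.25) + f(2.875)].
Sum = -16.42578125.

-16.42578125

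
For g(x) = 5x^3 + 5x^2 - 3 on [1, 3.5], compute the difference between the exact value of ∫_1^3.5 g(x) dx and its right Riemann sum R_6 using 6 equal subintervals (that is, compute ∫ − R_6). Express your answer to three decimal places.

-58.142

Exact integral: ∫_1^3.5 g(x) dx ≈ 248.61979.
R_6 ≈ 306.76143.
Error ≈ 248.61979 − 306.76143 ≈ -58.142.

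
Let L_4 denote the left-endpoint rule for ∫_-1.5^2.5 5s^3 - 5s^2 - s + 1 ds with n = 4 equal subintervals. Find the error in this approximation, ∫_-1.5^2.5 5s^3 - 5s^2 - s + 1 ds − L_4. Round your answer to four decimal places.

33.8333

Exact integral: ∫_-1.5^2.5 f(s) ds ≈ 12.833333.
L_4 = -21.
Error ≈ 12.833333 − (-21) ≈ 33.8333.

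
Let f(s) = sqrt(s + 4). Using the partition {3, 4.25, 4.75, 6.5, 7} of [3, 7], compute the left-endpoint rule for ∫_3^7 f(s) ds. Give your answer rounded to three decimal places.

Subinterval widths: 1.25, 0.5, 1.75, 0.5.
Left endpoints: 3, 4.25, 4.75, 6.5.
f(3) ≈ 2.646, f(4.25) ≈ 2.872, f(4.75) ≈ 2.958, f(6.5) ≈ 3.240.
Sum = Σ Δs_i · f(s_i).
Sum ≈ 11.540.

11.540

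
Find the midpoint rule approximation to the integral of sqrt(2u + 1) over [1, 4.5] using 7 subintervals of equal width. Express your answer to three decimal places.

8.812

Δu = (4.5 − 1)/7 = 0.5.
Midpoints: 1.25, 1.75, 2.25, 2.75, 3.25, 3.75, 4.25.
f(1.25) ≈ 1.871, f(1.75) ≈ 2.121, f(2.25) ≈ 2.345, f(2.75) ≈ 2.550, f(3.25) ≈ 2.739, f(3.75) ≈ 2.915, f(4.25) ≈ 3.082.
Sum = Δu · [f(1.25) + f(1.75) + f(2.25) + ...].
Sum ≈ 8.812.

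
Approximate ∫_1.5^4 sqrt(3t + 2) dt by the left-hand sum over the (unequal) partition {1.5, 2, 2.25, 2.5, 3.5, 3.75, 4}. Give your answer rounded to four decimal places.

Subinterval widths: 0.5, 0.25, 0.25, 1, 0.25, 0.25.
Left endpoints: 1.5, 2, 2.25, 2.5, 3.5, 3.75.
f(1.5) ≈ 2.5495, f(2) ≈ 2.8284, f(2.25) ≈ 2.9580, f(2.5) ≈ 3.0822, f(3.5) ≈ 3.5355, f(3.75) ≈ 3.6401.
Sum = Σ Δt_i · f(t_i).
Sum ≈ 7.5975.

7.5975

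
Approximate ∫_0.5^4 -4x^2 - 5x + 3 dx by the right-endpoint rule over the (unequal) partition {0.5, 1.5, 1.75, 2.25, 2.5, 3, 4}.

Subinterval widths: 1, 0.25, 0.5, 0.25, 0.5, 1.
Right endpoints: 1.5, 1.75, 2.25, 2.5, 3, 4.
f(1.5) = -13.5, f(1.75) = -18, f(2.25) = -28.5, f(2.5) = -34.5, f(3) = -48, f(4) = -81.
Sum = Σ Δx_i · f(x_i).
Sum = -145.875.

-145.875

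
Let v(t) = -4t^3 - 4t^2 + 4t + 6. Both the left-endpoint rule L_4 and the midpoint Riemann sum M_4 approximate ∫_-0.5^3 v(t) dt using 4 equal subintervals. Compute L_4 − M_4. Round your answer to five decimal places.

43.92773

L_4 = -30.43359375.
M_4 ≈ -74.3613281.
L_4 − M_4 ≈ 43.92773.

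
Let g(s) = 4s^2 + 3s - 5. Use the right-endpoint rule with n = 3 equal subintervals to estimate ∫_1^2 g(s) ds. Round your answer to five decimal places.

Δs = (2 − 1)/3 = 1/3.
Right endpoints: 4/3, 5/3, 2.
g(4/3) = 55/9, g(5/3) = 100/9, g(2) = 17.
Sum = Δs · [g(4/3) + g(5/3) + g(2)].
Sum ≈ 11.40741.

11.40741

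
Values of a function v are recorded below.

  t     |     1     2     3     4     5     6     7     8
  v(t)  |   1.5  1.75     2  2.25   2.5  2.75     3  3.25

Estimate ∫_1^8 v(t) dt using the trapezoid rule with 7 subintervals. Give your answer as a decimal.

Δt = 1.
T_7 = (1/2)·[1.5 + 2·1.75 + 2·2 + 2·2.25 + 2·2.5 + 2·2.75 + 2·3 + 3.25] = 16.625.

16.625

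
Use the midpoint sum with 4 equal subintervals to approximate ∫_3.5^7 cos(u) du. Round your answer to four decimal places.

1.0407

Δu = (7 − 3.5)/4 = 0.875.
Midpoints: 3.9375, 4.8125, 5.6875, 6.5625.
f(3.9375) ≈ -0.6996, f(4.8125) ≈ 0.0999, f(5.6875) ≈ 0.8278, f(6.5625) ≈ 0.9612.
Sum = Δu · [f(3.9375) + f(4.8125) + f(5.6875) + f(6.5625)].
Sum ≈ 1.0407.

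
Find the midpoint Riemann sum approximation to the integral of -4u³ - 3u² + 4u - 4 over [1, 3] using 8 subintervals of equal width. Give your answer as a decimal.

Δu = (3 − 1)/8 = 0.25.
Midpoints: 1.125, 1.375, 1.625, 1.875, 2.125, 2.375, 2.625, 2.875.
f(1.125) = -8.9921875, f(1.375) = -14.5703125, f(1.625) = -22.5859375, f(1.875) = -33.4140625, f(2.125) = -47.4296875, f(2.375) = -65.0078125, f(2.625) = -86.5234375, f(2.875) = -112.3515625.
Sum = Δu · [f(1.125) + f(1.375) + f(1.625) + ...].
Sum = -97.71875.

-97.71875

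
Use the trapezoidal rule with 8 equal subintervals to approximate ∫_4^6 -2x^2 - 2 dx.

Δx = (6 − 4)/8 = 0.25.
f(4) = -34, f(4.25) = -38.125, f(4.5) = -42.5, f(4.75) = -47.125, f(5) = -52, f(5.25) = -57.125, f(5.5) = -62.5, f(5.75) = -68.125, f(6) = -74.
T_8 = (Δx/2)·[f(x_0) + 2f(x_1) + ... + 2f(x_{7}) + f(x_8)].
Sum = -105.375.

-105.375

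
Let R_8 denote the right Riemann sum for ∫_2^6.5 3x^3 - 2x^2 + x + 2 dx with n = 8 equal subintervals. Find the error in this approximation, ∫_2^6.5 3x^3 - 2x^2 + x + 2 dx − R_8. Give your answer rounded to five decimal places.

Exact integral: ∫_2^6.5 f(x) dx = 1177.171875.
R_8 ≈ 1390.4890137.
Error ≈ 1177.171875 − 1390.4890137 ≈ -213.31714.

-213.31714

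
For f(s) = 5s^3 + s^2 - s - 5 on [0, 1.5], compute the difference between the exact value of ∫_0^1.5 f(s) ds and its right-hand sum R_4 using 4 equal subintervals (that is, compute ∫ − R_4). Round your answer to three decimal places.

Exact integral: ∫_0^1.5 f(s) ds = -1.171875.
R_4 ≈ 2.56348.
Error ≈ -1.171875 − 2.56348 ≈ -3.735.

-3.735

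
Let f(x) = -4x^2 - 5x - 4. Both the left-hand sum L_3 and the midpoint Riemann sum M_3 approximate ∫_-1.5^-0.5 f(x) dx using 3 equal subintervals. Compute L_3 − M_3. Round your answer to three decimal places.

-0.611

L_3 ≈ -3.90741.
M_3 ≈ -3.29630.
L_3 − M_3 ≈ -0.611.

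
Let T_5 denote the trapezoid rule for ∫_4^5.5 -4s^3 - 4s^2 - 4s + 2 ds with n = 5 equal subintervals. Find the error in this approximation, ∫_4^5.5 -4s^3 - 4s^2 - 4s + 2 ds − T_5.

Exact integral: ∫_4^5.5 f(s) ds = -821.0625.
T_5 = -822.435.
Error = -821.0625 − (-822.435) = 1.3725.

1.3725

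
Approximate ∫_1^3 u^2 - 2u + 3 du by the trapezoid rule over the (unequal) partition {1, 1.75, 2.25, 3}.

6.828125

Subinterval widths: 0.75, 0.5, 0.75.
f(1) = 2, f(1.75) = 2.5625, f(2.25) = 3.5625, f(3) = 6.
On each subinterval the trapezoid contributes (Δu_i/2)·[f(u_{i-1}) + f(u_i)].
Sum = 6.828125.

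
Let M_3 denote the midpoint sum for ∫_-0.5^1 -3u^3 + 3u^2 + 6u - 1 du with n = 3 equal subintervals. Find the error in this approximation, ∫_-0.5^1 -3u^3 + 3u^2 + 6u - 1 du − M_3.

Exact integral: ∫_-0.5^1 f(u) du = 1.171875.
M_3 = 1.1484375.
Error = 1.171875 − 1.1484375 = 0.0234375.

0.0234375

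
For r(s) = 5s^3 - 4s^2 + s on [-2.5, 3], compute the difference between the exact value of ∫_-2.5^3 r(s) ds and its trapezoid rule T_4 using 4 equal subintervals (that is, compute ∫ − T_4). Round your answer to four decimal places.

0.4333

Exact integral: ∫_-2.5^3 r(s) ds ≈ -3.036458.
T_4 ≈ -3.469727.
Error ≈ -3.036458 − (-3.469727) ≈ 0.4333.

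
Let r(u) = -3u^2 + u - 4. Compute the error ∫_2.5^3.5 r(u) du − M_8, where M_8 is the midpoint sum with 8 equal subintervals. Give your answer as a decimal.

-0.00390625

Exact integral: ∫_2.5^3.5 r(u) du = -28.25.
M_8 = -28.24609375.
Error = -28.25 − (-28.24609375) = -0.00390625.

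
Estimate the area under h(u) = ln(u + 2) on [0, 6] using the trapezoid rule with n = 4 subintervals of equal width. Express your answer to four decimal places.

Δu = (6 − 0)/4 = 1.5.
h(0) ≈ 0.6931, h(1.5) ≈ 1.2528, h(3) ≈ 1.6094, h(4.5) ≈ 1.8718, h(6) ≈ 2.0794.
T_4 = (Δu/2)·[h(u_0) + 2h(u_1) + 2h(u_2) + 2h(u_3) + h(u_4)].
Sum ≈ 9.1804.

9.1804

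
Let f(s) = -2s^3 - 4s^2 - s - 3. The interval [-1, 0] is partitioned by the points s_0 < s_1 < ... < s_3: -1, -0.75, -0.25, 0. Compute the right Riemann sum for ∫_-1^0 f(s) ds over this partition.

Subinterval widths: 0.25, 0.5, 0.25.
Right endpoints: -0.75, -0.25, 0.
f(-0.75) = -3.65625, f(-0.25) = -2.96875, f(0) = -3.
Sum = Σ Δs_i · f(s_i).
Sum = -3.1484375.

-3.1484375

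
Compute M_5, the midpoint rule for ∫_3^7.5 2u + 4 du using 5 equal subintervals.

65.25

Δu = (7.5 − 3)/5 = 0.9.
Midpoints: 3.45, 4.35, 5.25, 6.15, 7.05.
f(3.45) = 10.9, f(4.35) = 12.7, f(5.25) = 14.5, f(6.15) = 16.3, f(7.05) = 18.1.
Sum = Δu · [f(3.45) + f(4.35) + f(5.25) + f(6.15) + f(7.05)].
Sum = 65.25.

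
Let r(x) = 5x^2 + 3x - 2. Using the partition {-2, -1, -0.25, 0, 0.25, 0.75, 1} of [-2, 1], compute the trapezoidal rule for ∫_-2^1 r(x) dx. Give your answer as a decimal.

Subinterval widths: 1, 0.75, 0.25, 0.25, 0.5, 0.25.
r(-2) = 12, r(-1) = 0, r(-0.25) = -2.4375, r(0) = -2, r(0.25) = -0.9375, r(0.75) = 3.0625, r(1) = 6.
On each subinterval the trapezoid contributes (Δx_i/2)·[r(x_{i-1}) + r(x_i)].
Sum = 5.828125.

5.828125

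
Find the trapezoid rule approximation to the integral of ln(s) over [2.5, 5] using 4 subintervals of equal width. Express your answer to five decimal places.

Δs = (5 − 2.5)/4 = 0.625.
f(2.5) ≈ 0.91629, f(3.125) ≈ 1.13943, f(3.75) ≈ 1.32176, f(4.375) ≈ 1.47591, f(5) ≈ 1.60944.
T_4 = (Δs/2)·[f(s_0) + 2f(s_1) + 2f(s_2) + 2f(s_3) + f(s_4)].
Sum ≈ 3.24998.

3.24998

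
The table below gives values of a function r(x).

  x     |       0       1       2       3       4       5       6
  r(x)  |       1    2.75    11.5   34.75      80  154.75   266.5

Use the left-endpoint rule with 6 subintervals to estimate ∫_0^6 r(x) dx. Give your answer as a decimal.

284.75

Δx = 1.
Sum = 1·[1 + 2.75 + 11.5 + 34.75 + 80 + 154.75] = 284.75.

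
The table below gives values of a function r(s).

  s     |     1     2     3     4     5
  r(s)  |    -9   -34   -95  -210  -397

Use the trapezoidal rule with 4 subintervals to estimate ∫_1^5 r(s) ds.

-542

Δs = 1.
T_4 = (1/2)·[(-9) + 2·(-34) + 2·(-95) + 2·(-210) + (-397)] = -542.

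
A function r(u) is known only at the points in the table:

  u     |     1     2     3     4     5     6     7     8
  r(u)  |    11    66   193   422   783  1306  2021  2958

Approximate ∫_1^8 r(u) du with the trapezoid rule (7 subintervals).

6275.5

Δu = 1.
T_7 = (1/2)·[11 + 2·66 + 2·193 + 2·422 + 2·783 + 2·1306 + 2·2021 + 2958] = 6275.5.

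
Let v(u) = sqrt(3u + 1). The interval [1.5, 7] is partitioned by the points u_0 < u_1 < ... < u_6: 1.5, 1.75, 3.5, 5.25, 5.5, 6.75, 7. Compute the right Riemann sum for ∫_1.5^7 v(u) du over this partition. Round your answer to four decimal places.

21.7024

Subinterval widths: 0.25, 1.75, 1.75, 0.25, 1.25, 0.25.
Right endpoints: 1.75, 3.5, 5.25, 5.5, 6.75, 7.
v(1.75) ≈ 2.5000, v(3.5) ≈ 3.3912, v(5.25) ≈ 4.0927, v(5.5) ≈ 4.1833, v(6.75) ≈ 4.6098, v(7) ≈ 4.6904.
Sum = Σ Δu_i · v(u_i).
Sum ≈ 21.7024.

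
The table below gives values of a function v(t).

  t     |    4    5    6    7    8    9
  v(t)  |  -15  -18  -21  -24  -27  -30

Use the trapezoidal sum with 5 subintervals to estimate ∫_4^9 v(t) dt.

-112.5

Δt = 1.
T_5 = (1/2)·[(-15) + 2·(-18) + 2·(-21) + 2·(-24) + 2·(-27) + (-30)] = -112.5.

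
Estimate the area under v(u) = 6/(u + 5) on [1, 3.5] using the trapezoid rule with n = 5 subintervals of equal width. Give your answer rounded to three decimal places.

Δu = (3.5 − 1)/5 = 0.5.
v(1) = 1, v(1.5) = 12/13, v(2) = 6/7, v(2.5) = 0.8, v(3) = 0.75, v(3.5) = 12/17.
T_5 = (Δu/2)·[v(u_0) + 2v(u_1) + ... + 2v(u_{4}) + v(u_5)].
Sum ≈ 2.092.

2.092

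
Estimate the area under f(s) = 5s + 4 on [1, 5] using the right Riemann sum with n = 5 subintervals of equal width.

84

Δs = (5 − 1)/5 = 0.8.
Right endpoints: 1.8, 2.6, 3.4, 4.2, 5.
f(1.8) = 13, f(2.6) = 17, f(3.4) = 21, f(4.2) = 25, f(5) = 29.
Sum = Δs · [f(1.8) + f(2.6) + f(3.4) + f(4.2) + f(5)].
Sum = 84.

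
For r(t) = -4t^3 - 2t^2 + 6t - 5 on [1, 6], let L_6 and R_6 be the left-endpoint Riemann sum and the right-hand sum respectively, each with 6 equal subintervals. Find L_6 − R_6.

L_6 ≈ -1008.796296.
R_6 ≈ -1758.796296.
L_6 − R_6 = 750.

750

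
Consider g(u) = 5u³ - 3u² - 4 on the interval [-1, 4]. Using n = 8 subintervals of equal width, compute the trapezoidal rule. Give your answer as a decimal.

Δu = (4 − (-1))/8 = 0.625.
g(-1) = -12, g(-0.375) = -2399/512, g(0.25) = -4.109375, g(0.875) = -1509/512, g(1.5) = 6.125, g(2.125) = 15581/512, g(2.75) = 77.296875, g(3.375) = 78871/512, g(4) = 268.
T_8 = (Δu/2)·[g(u_0) + 2g(u_1) + ... + 2g(u_{7}) + g(u_8)].
Sum = 240.09765625.

240.09765625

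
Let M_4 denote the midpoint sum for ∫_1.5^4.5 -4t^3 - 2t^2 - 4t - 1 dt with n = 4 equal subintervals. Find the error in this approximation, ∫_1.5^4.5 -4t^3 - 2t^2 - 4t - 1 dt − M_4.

-5.34375

Exact integral: ∫_1.5^4.5 f(t) dt = -502.5.
M_4 = -497.15625.
Error = -502.5 − (-497.15625) = -5.34375.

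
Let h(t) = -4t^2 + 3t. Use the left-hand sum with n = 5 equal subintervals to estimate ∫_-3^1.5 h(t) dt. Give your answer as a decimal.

Δt = (1.5 − (-3))/5 = 0.9.
Left endpoints: -3, -2.1, -1.2, -0.3, 0.6.
h(-3) = -45, h(-2.1) = -23.94, h(-1.2) = -9.36, h(-0.3) = -1.26, h(0.6) = 0.36.
Sum = Δt · [h(-3) + h(-2.1) + h(-1.2) + h(-0.3) + h(0.6)].
Sum = -71.28.

-71.28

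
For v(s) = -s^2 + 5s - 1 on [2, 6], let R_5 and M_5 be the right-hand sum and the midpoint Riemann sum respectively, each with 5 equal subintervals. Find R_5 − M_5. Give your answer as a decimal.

R_5 = 1.44.
M_5 = 6.88.
R_5 − M_5 = -5.44.

-5.44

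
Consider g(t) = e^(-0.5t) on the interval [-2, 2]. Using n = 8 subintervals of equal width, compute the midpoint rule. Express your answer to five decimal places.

Δt = (2 − (-2))/8 = 0.5.
Midpoints: -1.75, -1.25, -0.75, -0.25, 0.25, 0.75, 1.25, 1.75.
g(-1.75) ≈ 2.39888, g(-1.25) ≈ 1.86825, g(-0.75) ≈ 1.45499, g(-0.25) ≈ 1.13315, g(0.25) ≈ 0.88250, g(0.75) ≈ 0.68729, g(1.25) ≈ 0.53526, g(1.75) ≈ 0.41686.
Sum = Δt · [g(-1.75) + g(-1.25) + g(-0.75) + ...].
Sum ≈ 4.68859.

4.68859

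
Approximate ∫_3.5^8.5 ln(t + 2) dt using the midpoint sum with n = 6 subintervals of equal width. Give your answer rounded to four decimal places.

Δt = (8.5 − 3.5)/6 = 5/6.
Midpoints: 47/12, 4.75, 67/12, 77/12, 7.25, 97/12.
f(47/12) ≈ 1.7778, f(4.75) ≈ 1.9095, f(67/12) ≈ 2.0260, f(77/12) ≈ 2.1302, f(7.25) ≈ 2.2246, f(97/12) ≈ 2.3109.
Sum = Δt · [f(47/12) + f(4.75) + f(67/12) + ...].
Sum ≈ 10.3158.

10.3158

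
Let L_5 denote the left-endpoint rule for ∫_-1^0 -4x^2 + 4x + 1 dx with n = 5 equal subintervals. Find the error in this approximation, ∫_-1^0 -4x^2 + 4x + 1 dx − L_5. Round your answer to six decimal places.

Exact integral: ∫_-1^0 f(x) dx ≈ -2.33333333.
L_5 = -3.16.
Error ≈ -2.33333333 − (-3.16) ≈ 0.826667.

0.826667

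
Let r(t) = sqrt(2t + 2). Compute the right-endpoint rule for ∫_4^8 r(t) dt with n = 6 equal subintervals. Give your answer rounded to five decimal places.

Δt = (8 − 4)/6 = 2/3.
Right endpoints: 14/3, 16/3, 6, 20/3, 22/3, 8.
r(14/3) ≈ 3.36650, r(16/3) ≈ 3.55903, r(6) ≈ 3.74166, r(20/3) ≈ 3.91578, r(22/3) ≈ 4.08248, r(8) ≈ 4.24264.
Sum = Δt · [r(14/3) + r(16/3) + r(6) + ...].
Sum ≈ 15.27206.

15.27206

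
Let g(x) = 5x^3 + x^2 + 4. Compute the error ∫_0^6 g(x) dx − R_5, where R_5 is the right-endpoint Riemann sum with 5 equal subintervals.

-735.84

Exact integral: ∫_0^6 g(x) dx = 1716.
R_5 = 2451.84.
Error = 1716 − 2451.84 = -735.84.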